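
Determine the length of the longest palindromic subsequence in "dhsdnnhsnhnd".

8

One longest palindromic subsequence is dhsnnshd (positions 1,2,3,5,6,8,10,12); it reads the same forward and backward, and the interval DP gives dp[1][12] = 8.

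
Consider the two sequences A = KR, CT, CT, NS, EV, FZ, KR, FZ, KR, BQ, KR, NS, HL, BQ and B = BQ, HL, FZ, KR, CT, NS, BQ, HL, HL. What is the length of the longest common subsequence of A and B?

A longest common subsequence is KR, CT, NS, BQ, HL (length 5); the LCS DP confirms no longer common subsequence exists.

5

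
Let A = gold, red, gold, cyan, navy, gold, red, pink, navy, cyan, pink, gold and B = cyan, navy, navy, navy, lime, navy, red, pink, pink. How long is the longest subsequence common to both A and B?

5

A longest common subsequence is cyan, navy, red, pink, pink (length 5); the LCS DP confirms no longer common subsequence exists.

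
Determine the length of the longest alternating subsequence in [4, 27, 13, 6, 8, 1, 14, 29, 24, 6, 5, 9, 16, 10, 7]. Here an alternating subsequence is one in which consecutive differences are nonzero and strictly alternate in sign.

9

A longest alternating subsequence is 4, 27, 6, 8, 1, 14, 6, 16, 10 (positions 1,2,4,5,6,7,10,13,14); its 8 consecutive differences strictly alternate in sign, and length 9 is optimal.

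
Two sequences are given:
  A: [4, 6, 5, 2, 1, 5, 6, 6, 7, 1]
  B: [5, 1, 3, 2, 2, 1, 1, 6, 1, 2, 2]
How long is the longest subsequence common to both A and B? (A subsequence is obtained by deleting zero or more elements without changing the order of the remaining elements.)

5

A longest common subsequence is 5, 2, 1, 6, 1 (length 5); the LCS DP confirms no longer common subsequence exists.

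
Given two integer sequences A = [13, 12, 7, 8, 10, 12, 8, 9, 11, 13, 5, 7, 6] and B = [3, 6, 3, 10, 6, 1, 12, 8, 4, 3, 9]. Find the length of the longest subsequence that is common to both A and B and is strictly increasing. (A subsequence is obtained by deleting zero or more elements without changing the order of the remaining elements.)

A longest common strictly increasing subsequence is 10, 12 (length 2); it appears in order in both A and B, and no longer such subsequence exists.

2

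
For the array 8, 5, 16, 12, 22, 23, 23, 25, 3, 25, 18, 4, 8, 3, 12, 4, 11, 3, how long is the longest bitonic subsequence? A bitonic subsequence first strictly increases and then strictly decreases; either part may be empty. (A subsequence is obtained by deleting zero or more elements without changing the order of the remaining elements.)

One longest bitonic subsequence is 8, 16, 22, 23, 25, 18, 12, 11, 3 (positions 1,3,5,6,8,11,15,17,18): it rises to 25 then falls. Length 9 is optimal.

9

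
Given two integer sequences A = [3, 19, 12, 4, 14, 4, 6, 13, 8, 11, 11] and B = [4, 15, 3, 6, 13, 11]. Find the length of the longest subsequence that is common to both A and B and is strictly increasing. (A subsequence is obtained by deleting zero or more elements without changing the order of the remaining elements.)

3

For each value that appears in both, track the longest common increasing run ending there.
The best achievable length is 3; one witness is 4, 6, 13 (A-positions 4,7,8, B-positions 1,4,5).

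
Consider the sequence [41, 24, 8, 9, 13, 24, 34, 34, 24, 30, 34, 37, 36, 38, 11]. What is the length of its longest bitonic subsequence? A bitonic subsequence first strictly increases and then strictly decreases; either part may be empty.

9

Let inc[i] be the LIS ending at i and dec[i] the longest strictly decreasing subsequence starting at i. inc = [1, 1, 1, 2, 3, 4, 5, 5, 4, 5, 6, 7, 7, 8, 3], dec = [4, 3, 1, 1, 2, 2, 3, 3, 2, 2, 2, 3, 2, 2, 1].
max_i inc[i]+dec[i]−1 = 9, with one witness 8, 9, 13, 24, 30, 34, 37, 36, 11.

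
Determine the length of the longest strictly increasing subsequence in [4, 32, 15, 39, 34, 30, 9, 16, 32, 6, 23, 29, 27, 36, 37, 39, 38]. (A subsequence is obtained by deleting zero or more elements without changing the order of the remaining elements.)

Let dp[i] be the longest increasing subsequence ending at position i. Then dp = [1, 2, 2, 3, 3, 3, 2, 3, 4, 2, 4, 5, 5, 6, 7, 8, 8].
The maximum is 8; one witness is 4, 15, 16, 23, 29, 36, 37, 39 at positions 1,3,8,11,12,14,15,16.

8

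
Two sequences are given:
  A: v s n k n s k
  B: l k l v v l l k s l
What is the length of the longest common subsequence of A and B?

A longest common subsequence is vks (length 3); the LCS DP confirms no longer common subsequence exists.

3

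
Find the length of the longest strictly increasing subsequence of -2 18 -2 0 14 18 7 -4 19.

Scanning left to right, the best length ending at each element is: -2→1, 18→2, -2→1, 0→2, 14→3, 18→4, 7→3, -4→1, 19→5.
So the longest increasing subsequence has length 5, e.g. -2, 0, 14, 18, 19.

5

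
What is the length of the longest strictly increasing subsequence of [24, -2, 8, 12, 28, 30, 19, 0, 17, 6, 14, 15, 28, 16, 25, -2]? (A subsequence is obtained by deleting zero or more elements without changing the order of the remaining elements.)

Let dp[i] be the longest increasing subsequence ending at position i. Then dp = [1, 1, 2, 3, 4, 5, 4, 2, 4, 3, 4, 5, 6, 6, 7, 1].
The maximum is 7; one witness is -2, 8, 12, 14, 15, 16, 25 at positions 2,3,4,11,12,14,15.

7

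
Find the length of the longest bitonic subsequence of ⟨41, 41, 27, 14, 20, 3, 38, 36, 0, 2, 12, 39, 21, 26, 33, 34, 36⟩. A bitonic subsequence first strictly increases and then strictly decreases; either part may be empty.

8

One longest bitonic subsequence is 0, 2, 12, 21, 26, 33, 34, 36 (positions 9,10,11,13,14,15,16,17): it rises to 36 then falls. Length 8 is optimal.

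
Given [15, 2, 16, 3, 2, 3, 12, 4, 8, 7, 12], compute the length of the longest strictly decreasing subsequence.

4

Let dp[i] be the longest decreasing subsequence ending at position i. Then dp = [1, 2, 1, 2, 3, 2, 2, 3, 3, 4, 2].
The maximum is 4; one witness is 15, 12, 8, 7 at positions 1,7,9,10.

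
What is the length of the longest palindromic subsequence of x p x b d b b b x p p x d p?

One longest palindromic subsequence is xpxbbbbxpx (positions 1,2,3,4,6,7,8,9,11,12); it reads the same forward and backward, and the interval DP gives dp[1][14] = 10.

10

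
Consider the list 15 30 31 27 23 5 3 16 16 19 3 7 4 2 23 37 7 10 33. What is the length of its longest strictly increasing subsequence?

One longest increasing subsequence is 15, 16, 19, 23, 37 (positions 1,8,10,15,16), of length 5; no longer one exists.

5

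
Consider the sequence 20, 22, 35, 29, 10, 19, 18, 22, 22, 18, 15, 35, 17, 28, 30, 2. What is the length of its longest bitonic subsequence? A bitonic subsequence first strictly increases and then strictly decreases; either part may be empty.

8

One longest bitonic subsequence is 20, 22, 35, 29, 22, 18, 17, 2 (positions 1,2,3,4,9,10,13,16): it rises to 35 then falls. Length 8 is optimal.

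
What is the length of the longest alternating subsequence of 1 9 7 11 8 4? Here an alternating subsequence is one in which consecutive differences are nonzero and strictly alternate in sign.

5

Track the best alternating length ending on an up-step vs a down-step at each position: up/down = 1/1, 2/1, 2/3, 4/1, 4/5, 2/5.
The maximum over both is 5; one such subsequence is 1, 9, 7, 11, 8.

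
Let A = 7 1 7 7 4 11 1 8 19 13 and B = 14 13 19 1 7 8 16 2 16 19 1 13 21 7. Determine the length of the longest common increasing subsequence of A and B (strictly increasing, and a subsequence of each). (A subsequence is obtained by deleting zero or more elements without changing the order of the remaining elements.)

For each value that appears in both, track the longest common increasing run ending there.
The best achievable length is 4; one witness is 1, 7, 8, 19 (A-positions 2,3,8,9, B-positions 4,5,6,10).

4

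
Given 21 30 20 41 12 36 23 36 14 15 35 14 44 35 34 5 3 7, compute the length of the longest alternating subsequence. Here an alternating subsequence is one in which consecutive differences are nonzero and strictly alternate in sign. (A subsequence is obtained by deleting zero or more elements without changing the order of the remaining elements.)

14

A longest alternating subsequence is 21, 30, 20, 41, 12, 36, 23, 36, 14, 15, 14, 44, 5, 7 (positions 1,2,3,4,5,6,7,8,9,10,12,13,16,18); its 13 consecutive differences strictly alternate in sign, and length 14 is optimal.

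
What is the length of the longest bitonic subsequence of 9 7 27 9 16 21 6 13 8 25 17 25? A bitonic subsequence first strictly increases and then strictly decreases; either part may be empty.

6

One longest bitonic subsequence is 7, 9, 16, 21, 13, 8 (positions 2,4,5,6,8,9): it rises to 21 then falls. Length 6 is optimal.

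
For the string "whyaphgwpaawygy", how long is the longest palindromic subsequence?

Using dp[i][j] = 2 + dp[i+1][j−1] if the ends match, else max(dp[i+1][j], dp[i][j−1]):
dp[1][15] = 8. A witness is ygwaawgy at positions 3,7,8,10,11,12,14,15.

8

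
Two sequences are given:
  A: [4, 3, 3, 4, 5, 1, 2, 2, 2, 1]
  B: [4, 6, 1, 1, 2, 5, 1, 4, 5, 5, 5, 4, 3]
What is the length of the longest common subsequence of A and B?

A longest common subsequence is 4, 1, 2, 1 (length 4); the LCS DP confirms no longer common subsequence exists.

4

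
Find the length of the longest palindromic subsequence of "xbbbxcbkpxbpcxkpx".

One longest palindromic subsequence is xxcpbpcxx (positions 1,5,6,9,11,12,13,14,17); it reads the same forward and backward, and the interval DP gives dp[1][17] = 9.

9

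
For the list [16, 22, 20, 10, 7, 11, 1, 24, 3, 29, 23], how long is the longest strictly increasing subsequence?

4

One longest increasing subsequence is 16, 22, 24, 29 (positions 1,2,8,10), of length 4; no longer one exists.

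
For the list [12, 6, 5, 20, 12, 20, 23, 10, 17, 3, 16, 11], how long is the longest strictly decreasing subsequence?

One longest decreasing subsequence is 12, 6, 5, 3 (positions 1,2,3,10), of length 4; no longer one exists.

4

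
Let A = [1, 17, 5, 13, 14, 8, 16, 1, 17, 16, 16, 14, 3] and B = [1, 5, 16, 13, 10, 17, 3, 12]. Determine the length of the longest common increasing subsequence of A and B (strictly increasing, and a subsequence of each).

For each value that appears in both, track the longest common increasing run ending there.
The best achievable length is 4; one witness is 1, 5, 16, 17 (A-positions 1,3,7,9, B-positions 1,2,3,6).

4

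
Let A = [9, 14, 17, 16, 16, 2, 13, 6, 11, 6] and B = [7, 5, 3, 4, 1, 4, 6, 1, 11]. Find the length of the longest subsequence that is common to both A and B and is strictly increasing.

A longest common strictly increasing subsequence is 6, 11 (length 2); it appears in order in both A and B, and no longer such subsequence exists.

2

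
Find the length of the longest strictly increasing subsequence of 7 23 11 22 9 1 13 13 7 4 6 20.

4

Scanning left to right, the best length ending at each element is: 7→1, 23→2, 11→2, 22→3, 9→2, 1→1, 13→3, 13→3, 7→2, 4→2, 6→3, 20→4.
So the longest increasing subsequence has length 4, e.g. 7, 11, 13, 20.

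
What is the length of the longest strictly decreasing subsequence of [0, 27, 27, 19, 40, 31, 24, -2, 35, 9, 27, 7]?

Let dp[i] be the longest decreasing subsequence ending at position i. Then dp = [1, 1, 1, 2, 1, 2, 3, 4, 2, 4, 3, 5].
The maximum is 5; one witness is 40, 31, 24, 9, 7 at positions 5,6,7,10,12.

5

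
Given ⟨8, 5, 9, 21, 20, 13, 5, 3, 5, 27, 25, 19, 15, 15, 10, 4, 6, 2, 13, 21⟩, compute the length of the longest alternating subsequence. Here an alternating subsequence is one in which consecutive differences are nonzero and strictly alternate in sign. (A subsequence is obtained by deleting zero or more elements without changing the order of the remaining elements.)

9

Track the best alternating length ending on an up-step vs a down-step at each position: up/down = 1/1, 1/2, 3/1, 3/1, 3/4, 3/4, 1/4, 1/4, 5/4, 5/1, 5/6, 5/6, 5/6, 5/6, 5/6, 5/6, 7/6, 1/8, 9/6, 9/6.
The maximum over both is 9; one such subsequence is 8, 5, 9, 3, 5, 4, 6, 2, 13.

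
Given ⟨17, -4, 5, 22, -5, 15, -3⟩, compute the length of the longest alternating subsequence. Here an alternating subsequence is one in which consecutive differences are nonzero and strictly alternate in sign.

6

Track the best alternating length ending on an up-step vs a down-step at each position: up/down = 1/1, 1/2, 3/2, 3/1, 1/4, 5/4, 5/6.
The maximum over both is 6; one such subsequence is 17, -4, 5, -5, 15, -3.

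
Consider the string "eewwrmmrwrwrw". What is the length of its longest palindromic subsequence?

Using dp[i][j] = 2 + dp[i+1][j−1] if the ends match, else max(dp[i+1][j], dp[i][j−1]):
dp[1][13] = 8. A witness is wwrmmrww at positions 3,4,5,6,7,10,11,13.

8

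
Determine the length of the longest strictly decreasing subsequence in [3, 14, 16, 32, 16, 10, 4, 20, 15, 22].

4

One longest decreasing subsequence is 32, 16, 10, 4 (positions 4,5,6,7), of length 4; no longer one exists.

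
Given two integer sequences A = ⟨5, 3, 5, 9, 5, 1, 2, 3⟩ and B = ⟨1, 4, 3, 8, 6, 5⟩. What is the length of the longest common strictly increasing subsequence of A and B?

For each value that appears in both, track the longest common increasing run ending there.
The best achievable length is 2; one witness is 1, 3 (A-positions 6,8, B-positions 1,3).

2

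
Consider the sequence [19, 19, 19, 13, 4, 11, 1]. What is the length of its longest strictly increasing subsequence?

Let dp[i] be the longest increasing subsequence ending at position i. Then dp = [1, 1, 1, 1, 1, 2, 1].
The maximum is 2; one witness is 4, 11 at positions 5,6.

2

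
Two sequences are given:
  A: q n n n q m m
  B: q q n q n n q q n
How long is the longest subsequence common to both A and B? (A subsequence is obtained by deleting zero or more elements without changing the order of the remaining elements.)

A longest common subsequence is qnnnq (length 5); the LCS DP confirms no longer common subsequence exists.

5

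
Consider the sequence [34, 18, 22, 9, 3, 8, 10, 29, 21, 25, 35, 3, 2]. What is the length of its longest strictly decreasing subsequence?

6

Scanning left to right, the best length ending at each element is: 34→1, 18→2, 22→2, 9→3, 3→4, 8→4, 10→3, 29→2, 21→3, 25→3, 35→1, 3→5, 2→6.
So the longest decreasing subsequence has length 6, e.g. 34, 18, 9, 8, 3, 2.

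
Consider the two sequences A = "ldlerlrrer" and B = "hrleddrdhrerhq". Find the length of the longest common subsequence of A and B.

Backtracking the LCS table gives one alignment: l (A1,B3) → d (A2,B6) → r (A5,B7) → r (A8,B10) → e (A9,B11) → r (A10,B12).
So the longest common subsequence has length 6.

6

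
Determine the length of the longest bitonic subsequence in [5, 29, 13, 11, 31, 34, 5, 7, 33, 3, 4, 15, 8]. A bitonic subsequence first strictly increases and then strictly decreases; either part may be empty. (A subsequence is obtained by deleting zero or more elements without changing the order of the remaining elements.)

Let inc[i] be the LIS ending at i and dec[i] the longest strictly decreasing subsequence starting at i. inc = [1, 2, 2, 2, 3, 4, 1, 2, 4, 1, 2, 3, 3], dec = [2, 5, 4, 3, 3, 4, 2, 2, 3, 1, 1, 2, 1].
max_i inc[i]+dec[i]−1 = 7, with one witness 5, 29, 31, 34, 33, 15, 8.

7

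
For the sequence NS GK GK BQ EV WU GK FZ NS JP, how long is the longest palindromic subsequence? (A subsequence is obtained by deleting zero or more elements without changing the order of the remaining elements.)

Using dp[i][j] = 2 + dp[i+1][j−1] if the ends match, else max(dp[i+1][j], dp[i][j−1]):
dp[1][10] = 5. A witness is NS GK WU GK NS at positions 1,3,6,7,9.

5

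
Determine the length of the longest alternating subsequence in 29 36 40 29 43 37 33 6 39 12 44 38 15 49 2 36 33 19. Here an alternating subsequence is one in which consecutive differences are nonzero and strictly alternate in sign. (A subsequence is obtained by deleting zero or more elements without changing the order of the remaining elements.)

A longest alternating subsequence is 29, 36, 29, 43, 37, 39, 12, 44, 38, 49, 2, 36, 33 (positions 1,2,4,5,6,9,10,11,12,14,15,16,17); its 12 consecutive differences strictly alternate in sign, and length 13 is optimal.

13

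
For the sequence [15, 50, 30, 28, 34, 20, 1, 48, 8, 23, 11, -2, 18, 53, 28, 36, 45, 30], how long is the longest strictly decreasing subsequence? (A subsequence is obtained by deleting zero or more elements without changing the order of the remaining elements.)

One longest decreasing subsequence is 50, 30, 28, 20, 1, -2 (positions 2,3,4,6,7,12), of length 6; no longer one exists.

6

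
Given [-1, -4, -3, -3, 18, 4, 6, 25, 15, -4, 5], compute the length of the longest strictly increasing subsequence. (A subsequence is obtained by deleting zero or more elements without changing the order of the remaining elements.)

One longest increasing subsequence is -4, -3, 4, 6, 25 (positions 2,3,6,7,8), of length 5; no longer one exists.

5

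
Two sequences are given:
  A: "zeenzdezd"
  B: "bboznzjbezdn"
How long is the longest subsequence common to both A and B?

6

A longest common subsequence is znzezd (length 6); the LCS DP confirms no longer common subsequence exists.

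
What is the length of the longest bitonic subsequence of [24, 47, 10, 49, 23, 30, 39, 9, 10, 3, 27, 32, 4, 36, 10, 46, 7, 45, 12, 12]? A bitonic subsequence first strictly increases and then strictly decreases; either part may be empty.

One longest bitonic subsequence is 10, 23, 30, 32, 36, 46, 45, 12 (positions 3,5,6,12,14,16,18,20): it rises to 46 then falls. Length 8 is optimal.

8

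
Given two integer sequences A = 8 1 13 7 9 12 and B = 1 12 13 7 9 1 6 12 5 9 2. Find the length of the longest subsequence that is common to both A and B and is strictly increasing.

For each value that appears in both, track the longest common increasing run ending there.
The best achievable length is 4; one witness is 1, 7, 9, 12 (A-positions 2,4,5,6, B-positions 1,4,5,8).

4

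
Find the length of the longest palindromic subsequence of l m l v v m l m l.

8

Using dp[i][j] = 2 + dp[i+1][j−1] if the ends match, else max(dp[i+1][j], dp[i][j−1]):
dp[1][9] = 8. A witness is lmlvvlml at positions 1,2,3,4,5,7,8,9.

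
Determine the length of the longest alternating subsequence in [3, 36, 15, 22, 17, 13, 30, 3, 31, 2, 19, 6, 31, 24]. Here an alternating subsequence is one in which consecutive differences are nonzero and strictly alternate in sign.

13

A longest alternating subsequence is 3, 36, 15, 22, 17, 30, 3, 31, 2, 19, 6, 31, 24 (positions 1,2,3,4,5,7,8,9,10,11,12,13,14); its 12 consecutive differences strictly alternate in sign, and length 13 is optimal.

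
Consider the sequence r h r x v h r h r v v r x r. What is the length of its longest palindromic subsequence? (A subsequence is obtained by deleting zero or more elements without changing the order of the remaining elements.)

9

Using dp[i][j] = 2 + dp[i+1][j−1] if the ends match, else max(dp[i+1][j], dp[i][j−1]):
dp[1][14] = 9. A witness is rxvrhrvxr at positions 1,4,5,7,8,9,11,13,14.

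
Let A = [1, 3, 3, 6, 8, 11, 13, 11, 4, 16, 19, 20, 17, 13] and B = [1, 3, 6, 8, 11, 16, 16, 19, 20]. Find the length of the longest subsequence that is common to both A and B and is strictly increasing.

For each value that appears in both, track the longest common increasing run ending there.
The best achievable length is 8; one witness is 1, 3, 6, 8, 11, 16, 19, 20 (A-positions 1,2,4,5,6,10,11,12, B-positions 1,2,3,4,5,6,8,9).

8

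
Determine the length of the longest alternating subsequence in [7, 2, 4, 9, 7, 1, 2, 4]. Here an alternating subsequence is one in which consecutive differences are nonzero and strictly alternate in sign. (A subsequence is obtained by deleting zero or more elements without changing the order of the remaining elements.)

5

Track the best alternating length ending on an up-step vs a down-step at each position: up/down = 1/1, 1/2, 3/2, 3/1, 3/4, 1/4, 5/4, 5/4.
The maximum over both is 5; one such subsequence is 7, 2, 4, 1, 2.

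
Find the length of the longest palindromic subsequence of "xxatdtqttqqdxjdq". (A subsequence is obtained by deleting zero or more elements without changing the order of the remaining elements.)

Using dp[i][j] = 2 + dp[i+1][j−1] if the ends match, else max(dp[i+1][j], dp[i][j−1]):
dp[1][16] = 8. A witness is xdqttqdx at positions 2,5,7,8,9,11,12,13.

8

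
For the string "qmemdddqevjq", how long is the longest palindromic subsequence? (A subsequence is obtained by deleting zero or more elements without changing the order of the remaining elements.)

7

One longest palindromic subsequence is qedddeq (positions 1,3,5,6,7,9,12); it reads the same forward and backward, and the interval DP gives dp[1][12] = 7.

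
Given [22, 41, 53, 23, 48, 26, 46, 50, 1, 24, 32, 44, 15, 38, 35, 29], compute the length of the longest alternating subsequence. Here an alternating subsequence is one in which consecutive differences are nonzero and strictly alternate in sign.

11

Track the best alternating length ending on an up-step vs a down-step at each position: up/down = 1/1, 2/1, 2/1, 2/3, 4/3, 4/5, 6/5, 6/3, 1/7, 8/7, 8/7, 8/7, 8/9, 10/9, 10/11, 10/11.
The maximum over both is 11; one such subsequence is 22, 41, 23, 48, 26, 46, 1, 24, 15, 38, 35.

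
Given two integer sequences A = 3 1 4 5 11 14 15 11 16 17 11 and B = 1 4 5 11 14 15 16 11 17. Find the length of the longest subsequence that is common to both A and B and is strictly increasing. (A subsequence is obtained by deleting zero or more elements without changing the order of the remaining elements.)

A longest common strictly increasing subsequence is 1, 4, 5, 11, 14, 15, 16, 17 (length 8); it appears in order in both A and B, and no longer such subsequence exists.

8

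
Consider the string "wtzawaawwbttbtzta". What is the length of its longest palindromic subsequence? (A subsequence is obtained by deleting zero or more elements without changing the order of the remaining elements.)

One longest palindromic subsequence is tzbttbzt (positions 2,3,10,11,12,13,15,16); it reads the same forward and backward, and the interval DP gives dp[1][17] = 8.

8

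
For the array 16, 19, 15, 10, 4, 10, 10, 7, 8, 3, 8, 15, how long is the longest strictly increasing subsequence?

Scanning left to right, the best length ending at each element is: 16→1, 19→2, 15→1, 10→1, 4→1, 10→2, 10→2, 7→2, 8→3, 3→1, 8→3, 15→4.
So the longest increasing subsequence has length 4, e.g. 4, 7, 8, 15.

4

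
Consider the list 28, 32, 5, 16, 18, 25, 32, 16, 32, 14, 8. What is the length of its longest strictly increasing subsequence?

Let dp[i] be the longest increasing subsequence ending at position i. Then dp = [1, 2, 1, 2, 3, 4, 5, 2, 5, 2, 2].
The maximum is 5; one witness is 5, 16, 18, 25, 32 at positions 3,4,5,6,7.

5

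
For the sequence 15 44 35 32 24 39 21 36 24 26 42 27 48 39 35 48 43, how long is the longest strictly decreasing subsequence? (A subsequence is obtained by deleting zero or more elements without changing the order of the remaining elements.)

Let dp[i] be the longest decreasing subsequence ending at position i. Then dp = [1, 1, 2, 3, 4, 2, 5, 3, 4, 4, 2, 4, 1, 3, 4, 1, 2].
The maximum is 5; one witness is 44, 35, 32, 24, 21 at positions 2,3,4,5,7.

5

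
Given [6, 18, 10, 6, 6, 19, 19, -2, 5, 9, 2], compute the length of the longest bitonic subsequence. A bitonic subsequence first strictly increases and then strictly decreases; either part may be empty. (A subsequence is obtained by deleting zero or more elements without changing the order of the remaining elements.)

One longest bitonic subsequence is 6, 18, 10, 6, 5, 2 (positions 1,2,3,5,9,11): it rises to 18 then falls. Length 6 is optimal.

6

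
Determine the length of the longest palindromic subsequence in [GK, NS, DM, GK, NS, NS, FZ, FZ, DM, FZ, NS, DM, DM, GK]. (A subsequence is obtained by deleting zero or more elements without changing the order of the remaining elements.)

Using dp[i][j] = 2 + dp[i+1][j−1] if the ends match, else max(dp[i+1][j], dp[i][j−1]):
dp[1][14] = 9. A witness is GK DM NS FZ DM FZ NS DM GK at positions 1,3,6,7,9,10,11,13,14.

9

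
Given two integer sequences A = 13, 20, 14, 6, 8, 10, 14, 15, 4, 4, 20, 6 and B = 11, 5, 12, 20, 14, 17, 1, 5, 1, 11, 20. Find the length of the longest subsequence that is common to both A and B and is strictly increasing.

A longest common strictly increasing subsequence is 14, 20 (length 2); it appears in order in both A and B, and no longer such subsequence exists.

2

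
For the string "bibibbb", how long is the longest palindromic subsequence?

5

Using dp[i][j] = 2 + dp[i+1][j−1] if the ends match, else max(dp[i+1][j], dp[i][j−1]):
dp[1][7] = 5. A witness is bbbbb at positions 1,3,5,6,7.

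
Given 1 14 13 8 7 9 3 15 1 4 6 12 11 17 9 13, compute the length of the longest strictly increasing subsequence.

6

One longest increasing subsequence is 1, 3, 4, 6, 12, 17 (positions 1,7,10,11,12,14), of length 6; no longer one exists.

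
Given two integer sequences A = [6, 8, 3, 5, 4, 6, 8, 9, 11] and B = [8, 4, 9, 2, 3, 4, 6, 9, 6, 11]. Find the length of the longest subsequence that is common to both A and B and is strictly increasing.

A longest common strictly increasing subsequence is 3, 4, 6, 9, 11 (length 5); it appears in order in both A and B, and no longer such subsequence exists.

5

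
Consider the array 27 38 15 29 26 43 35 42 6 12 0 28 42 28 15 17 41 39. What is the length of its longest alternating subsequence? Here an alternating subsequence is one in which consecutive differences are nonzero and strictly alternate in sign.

15

Track the best alternating length ending on an up-step vs a down-step at each position: up/down = 1/1, 2/1, 1/3, 4/3, 4/5, 6/1, 6/7, 8/7, 1/9, 10/9, 1/11, 12/9, 12/7, 12/13, 12/13, 14/13, 14/13, 14/15.
The maximum over both is 15; one such subsequence is 27, 38, 15, 29, 26, 43, 35, 42, 6, 12, 0, 42, 28, 41, 39.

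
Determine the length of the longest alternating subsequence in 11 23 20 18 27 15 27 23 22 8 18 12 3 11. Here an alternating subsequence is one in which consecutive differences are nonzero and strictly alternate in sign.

A longest alternating subsequence is 11, 23, 20, 27, 15, 27, 8, 18, 3, 11 (positions 1,2,3,5,6,7,10,11,13,14); its 9 consecutive differences strictly alternate in sign, and length 10 is optimal.

10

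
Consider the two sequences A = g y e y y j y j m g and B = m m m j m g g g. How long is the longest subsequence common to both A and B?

Backtracking the LCS table gives one alignment: j (A8,B4) → m (A9,B5) → g (A10,B8).
So the longest common subsequence has length 3.

3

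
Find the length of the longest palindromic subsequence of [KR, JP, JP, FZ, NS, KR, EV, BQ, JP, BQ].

4

One longest palindromic subsequence is KR JP JP KR (positions 1,2,3,6); it reads the same forward and backward, and the interval DP gives dp[1][10] = 4.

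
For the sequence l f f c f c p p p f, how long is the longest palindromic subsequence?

5

One longest palindromic subsequence is fpppf (positions 2,7,8,9,10); it reads the same forward and backward, and the interval DP gives dp[1][10] = 5.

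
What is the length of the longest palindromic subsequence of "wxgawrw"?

3

Using dp[i][j] = 2 + dp[i+1][j−1] if the ends match, else max(dp[i+1][j], dp[i][j−1]):
dp[1][7] = 3. A witness is wrw at positions 1,6,7.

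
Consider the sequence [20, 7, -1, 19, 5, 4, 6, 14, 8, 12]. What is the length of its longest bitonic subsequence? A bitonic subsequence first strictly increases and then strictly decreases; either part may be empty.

Let inc[i] be the LIS ending at i and dec[i] the longest strictly decreasing subsequence starting at i. inc = [1, 1, 1, 2, 2, 2, 3, 4, 4, 5], dec = [4, 3, 1, 3, 2, 1, 1, 2, 1, 1].
max_i inc[i]+dec[i]−1 = 5, with one witness -1, 5, 6, 14, 12.

5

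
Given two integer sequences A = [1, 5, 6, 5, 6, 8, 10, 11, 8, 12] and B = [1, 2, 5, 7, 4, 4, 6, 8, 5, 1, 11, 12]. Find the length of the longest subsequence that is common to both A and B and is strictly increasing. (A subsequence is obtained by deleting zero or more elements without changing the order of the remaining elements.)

A longest common strictly increasing subsequence is 1, 5, 6, 8, 11, 12 (length 6); it appears in order in both A and B, and no longer such subsequence exists.

6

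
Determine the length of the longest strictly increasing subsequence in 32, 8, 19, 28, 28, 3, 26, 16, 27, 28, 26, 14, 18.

Scanning left to right, the best length ending at each element is: 32→1, 8→1, 19→2, 28→3, 28→3, 3→1, 26→3, 16→2, 27→4, 28→5, 26→3, 14→2, 18→3.
So the longest increasing subsequence has length 5, e.g. 8, 19, 26, 27, 28.

5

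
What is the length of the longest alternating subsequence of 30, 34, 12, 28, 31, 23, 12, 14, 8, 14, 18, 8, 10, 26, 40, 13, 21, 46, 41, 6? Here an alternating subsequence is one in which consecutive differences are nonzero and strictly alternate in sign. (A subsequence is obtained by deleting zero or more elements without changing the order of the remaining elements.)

13

Track the best alternating length ending on an up-step vs a down-step at each position: up/down = 1/1, 2/1, 1/3, 4/3, 4/3, 4/5, 1/5, 6/5, 1/7, 8/5, 8/5, 1/9, 10/9, 10/5, 10/1, 10/11, 12/11, 12/1, 12/13, 1/13.
The maximum over both is 13; one such subsequence is 30, 34, 12, 28, 12, 14, 8, 14, 8, 26, 13, 46, 41.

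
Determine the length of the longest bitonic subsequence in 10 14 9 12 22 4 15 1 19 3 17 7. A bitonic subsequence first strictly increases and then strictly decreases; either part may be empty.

One longest bitonic subsequence is 10, 14, 22, 19, 17, 7 (positions 1,2,5,9,11,12): it rises to 22 then falls. Length 6 is optimal.

6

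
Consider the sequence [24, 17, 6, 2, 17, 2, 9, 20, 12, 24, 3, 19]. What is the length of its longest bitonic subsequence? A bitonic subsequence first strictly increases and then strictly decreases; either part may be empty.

One longest bitonic subsequence is 6, 17, 20, 12, 3 (positions 3,5,8,9,11): it rises to 20 then falls. Length 5 is optimal.

5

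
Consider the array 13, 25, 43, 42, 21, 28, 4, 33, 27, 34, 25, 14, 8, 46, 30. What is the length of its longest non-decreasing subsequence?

Scanning left to right, the best length ending at each element is: 13→1, 25→2, 43→3, 42→3, 21→2, 28→3, 4→1, 33→4, 27→3, 34→5, 25→3, 14→2, 8→2, 46→6, 30→4.
So the longest non-decreasing subsequence has length 6, e.g. 13, 25, 28, 33, 34, 46.

6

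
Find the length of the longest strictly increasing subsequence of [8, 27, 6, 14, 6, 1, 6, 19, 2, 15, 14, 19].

One longest increasing subsequence is 8, 14, 15, 19 (positions 1,4,10,12), of length 4; no longer one exists.

4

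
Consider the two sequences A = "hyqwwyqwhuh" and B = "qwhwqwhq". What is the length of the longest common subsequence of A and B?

6

A longest common subsequence is qwwqwh (length 6); the LCS DP confirms no longer common subsequence exists.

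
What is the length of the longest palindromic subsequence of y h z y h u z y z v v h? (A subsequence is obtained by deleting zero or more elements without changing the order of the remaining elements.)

7

One longest palindromic subsequence is hzyzyzh (positions 2,3,4,7,8,9,12); it reads the same forward and backward, and the interval DP gives dp[1][12] = 7.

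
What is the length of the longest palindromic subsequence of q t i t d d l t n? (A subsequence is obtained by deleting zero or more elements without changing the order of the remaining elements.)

4

One longest palindromic subsequence is tddt (positions 4,5,6,8); it reads the same forward and backward, and the interval DP gives dp[1][9] = 4.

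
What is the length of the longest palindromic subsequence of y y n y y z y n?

One longest palindromic subsequence is nyzyn (positions 3,4,6,7,8); it reads the same forward and backward, and the interval DP gives dp[1][8] = 5.

5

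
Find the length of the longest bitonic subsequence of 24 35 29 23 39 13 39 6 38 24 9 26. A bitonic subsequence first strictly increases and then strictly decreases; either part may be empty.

6

Let inc[i] be the LIS ending at i and dec[i] the longest strictly decreasing subsequence starting at i. inc = [1, 2, 2, 1, 3, 1, 3, 1, 3, 2, 2, 3], dec = [4, 5, 4, 3, 4, 2, 4, 1, 3, 2, 1, 1].
max_i inc[i]+dec[i]−1 = 6, with one witness 24, 35, 29, 23, 13, 9.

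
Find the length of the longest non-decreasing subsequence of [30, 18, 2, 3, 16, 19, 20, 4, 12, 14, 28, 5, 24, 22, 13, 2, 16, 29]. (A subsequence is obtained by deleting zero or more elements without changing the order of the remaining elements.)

Let dp[i] be the longest non-decreasing subsequence ending at position i. Then dp = [1, 1, 1, 2, 3, 4, 5, 3, 4, 5, 6, 4, 6, 6, 5, 2, 6, 7].
The maximum is 7; one witness is 2, 3, 16, 19, 20, 28, 29 at positions 3,4,5,6,7,11,18.

7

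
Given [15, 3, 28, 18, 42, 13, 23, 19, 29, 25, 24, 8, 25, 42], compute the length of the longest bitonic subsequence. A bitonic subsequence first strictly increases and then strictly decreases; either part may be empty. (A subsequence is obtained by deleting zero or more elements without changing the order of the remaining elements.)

7

One longest bitonic subsequence is 15, 28, 42, 29, 25, 24, 8 (positions 1,3,5,9,10,11,12): it rises to 42 then falls. Length 7 is optimal.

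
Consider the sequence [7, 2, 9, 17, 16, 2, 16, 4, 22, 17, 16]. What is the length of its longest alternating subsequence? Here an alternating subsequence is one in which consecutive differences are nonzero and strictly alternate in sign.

Track the best alternating length ending on an up-step vs a down-step at each position: up/down = 1/1, 1/2, 3/1, 3/1, 3/4, 1/4, 5/4, 5/6, 7/1, 7/8, 7/8.
The maximum over both is 8; one such subsequence is 7, 2, 9, 2, 16, 4, 22, 17.

8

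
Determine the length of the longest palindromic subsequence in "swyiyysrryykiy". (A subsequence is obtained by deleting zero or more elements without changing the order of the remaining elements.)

One longest palindromic subsequence is yiyyrryyiy (positions 3,4,5,6,8,9,10,11,13,14); it reads the same forward and backward, and the interval DP gives dp[1][14] = 10.

10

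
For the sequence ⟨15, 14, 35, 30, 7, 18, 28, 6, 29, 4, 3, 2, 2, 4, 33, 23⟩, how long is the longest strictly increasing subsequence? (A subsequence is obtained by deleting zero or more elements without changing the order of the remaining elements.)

Let dp[i] be the longest increasing subsequence ending at position i. Then dp = [1, 1, 2, 2, 1, 2, 3, 1, 4, 1, 1, 1, 1, 2, 5, 3].
The maximum is 5; one witness is 15, 18, 28, 29, 33 at positions 1,6,7,9,15.

5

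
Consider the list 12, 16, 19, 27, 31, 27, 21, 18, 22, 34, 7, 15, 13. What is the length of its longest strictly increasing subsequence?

Let dp[i] be the longest increasing subsequence ending at position i. Then dp = [1, 2, 3, 4, 5, 4, 4, 3, 5, 6, 1, 2, 2].
The maximum is 6; one witness is 12, 16, 19, 27, 31, 34 at positions 1,2,3,4,5,10.

6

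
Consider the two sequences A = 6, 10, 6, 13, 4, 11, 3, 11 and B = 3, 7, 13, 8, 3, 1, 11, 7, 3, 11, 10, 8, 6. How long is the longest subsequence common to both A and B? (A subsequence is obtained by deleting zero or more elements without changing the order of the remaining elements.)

4

A longest common subsequence is 13, 11, 3, 11 (length 4); the LCS DP confirms no longer common subsequence exists.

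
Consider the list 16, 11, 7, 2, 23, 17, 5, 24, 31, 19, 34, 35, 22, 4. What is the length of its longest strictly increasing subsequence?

Let dp[i] be the longest increasing subsequence ending at position i. Then dp = [1, 1, 1, 1, 2, 2, 2, 3, 4, 3, 5, 6, 4, 2].
The maximum is 6; one witness is 16, 23, 24, 31, 34, 35 at positions 1,5,8,9,11,12.

6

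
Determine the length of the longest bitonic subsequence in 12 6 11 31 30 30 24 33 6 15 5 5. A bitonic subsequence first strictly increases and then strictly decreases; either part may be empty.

One longest bitonic subsequence is 6, 11, 31, 30, 24, 15, 5 (positions 2,3,4,6,7,10,12): it rises to 31 then falls. Length 7 is optimal.

7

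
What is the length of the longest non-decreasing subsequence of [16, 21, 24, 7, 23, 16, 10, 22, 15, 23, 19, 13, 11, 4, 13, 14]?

5

Let dp[i] be the longest non-decreasing subsequence ending at position i. Then dp = [1, 2, 3, 1, 3, 2, 2, 3, 3, 4, 4, 3, 3, 1, 4, 5].
The maximum is 5; one witness is 7, 10, 13, 13, 14 at positions 4,7,12,15,16.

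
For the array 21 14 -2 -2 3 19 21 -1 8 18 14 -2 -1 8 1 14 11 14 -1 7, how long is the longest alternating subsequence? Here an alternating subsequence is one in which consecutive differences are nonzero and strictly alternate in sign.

13

A longest alternating subsequence is 21, -2, 3, -1, 8, -2, 8, 1, 14, 11, 14, -1, 7 (positions 1,3,5,8,9,12,14,15,16,17,18,19,20); its 12 consecutive differences strictly alternate in sign, and length 13 is optimal.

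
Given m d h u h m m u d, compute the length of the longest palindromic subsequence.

One longest palindromic subsequence is dummud (positions 2,4,6,7,8,9); it reads the same forward and backward, and the interval DP gives dp[1][9] = 6.

6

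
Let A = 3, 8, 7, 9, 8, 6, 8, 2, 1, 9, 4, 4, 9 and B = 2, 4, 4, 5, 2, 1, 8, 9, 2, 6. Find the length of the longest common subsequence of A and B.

4

Backtracking the LCS table gives one alignment: 2 (A8,B1) → 4 (A11,B2) → 4 (A12,B3) → 9 (A13,B8).
So the longest common subsequence has length 4.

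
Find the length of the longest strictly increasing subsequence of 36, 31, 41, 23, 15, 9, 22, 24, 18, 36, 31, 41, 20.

Let dp[i] be the longest increasing subsequence ending at position i. Then dp = [1, 1, 2, 1, 1, 1, 2, 3, 2, 4, 4, 5, 3].
The maximum is 5; one witness is 15, 22, 24, 36, 41 at positions 5,7,8,10,12.

5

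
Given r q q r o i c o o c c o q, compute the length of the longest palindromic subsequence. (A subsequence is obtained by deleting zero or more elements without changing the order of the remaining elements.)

One longest palindromic subsequence is qocoocoq (positions 2,5,7,8,9,11,12,13); it reads the same forward and backward, and the interval DP gives dp[1][13] = 8.

8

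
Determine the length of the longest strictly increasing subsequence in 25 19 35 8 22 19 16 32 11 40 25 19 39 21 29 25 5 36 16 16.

Let dp[i] be the longest increasing subsequence ending at position i. Then dp = [1, 1, 2, 1, 2, 2, 2, 3, 2, 4, 3, 3, 4, 4, 5, 5, 1, 6, 3, 3].
The maximum is 6; one witness is 8, 16, 19, 21, 29, 36 at positions 4,7,12,14,15,18.

6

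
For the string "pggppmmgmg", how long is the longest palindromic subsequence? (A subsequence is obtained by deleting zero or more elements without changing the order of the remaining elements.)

One longest palindromic subsequence is ggmmgg (positions 2,3,6,7,8,10); it reads the same forward and backward, and the interval DP gives dp[1][10] = 6.

6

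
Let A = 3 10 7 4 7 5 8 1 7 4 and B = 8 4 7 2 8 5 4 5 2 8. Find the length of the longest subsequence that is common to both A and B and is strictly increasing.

3

For each value that appears in both, track the longest common increasing run ending there.
The best achievable length is 3; one witness is 4, 7, 8 (A-positions 4,5,7, B-positions 2,3,5).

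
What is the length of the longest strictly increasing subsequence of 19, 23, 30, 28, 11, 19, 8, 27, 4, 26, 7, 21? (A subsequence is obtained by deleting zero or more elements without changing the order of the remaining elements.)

3

Scanning left to right, the best length ending at each element is: 19→1, 23→2, 30→3, 28→3, 11→1, 19→2, 8→1, 27→3, 4→1, 26→3, 7→2, 21→3.
So the longest increasing subsequence has length 3, e.g. 19, 23, 30.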